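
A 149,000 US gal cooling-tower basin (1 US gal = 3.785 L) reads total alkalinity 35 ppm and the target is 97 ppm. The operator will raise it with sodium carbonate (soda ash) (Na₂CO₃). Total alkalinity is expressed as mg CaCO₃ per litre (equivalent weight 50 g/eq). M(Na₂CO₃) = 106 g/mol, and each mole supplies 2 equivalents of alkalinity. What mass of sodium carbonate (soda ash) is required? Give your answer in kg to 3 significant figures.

Volume: 149,000 US gal × 3.785 L/gal = 563,965 L.
Alkalinity to add: (97 − 35) = 62 mg/L as CaCO₃ × 563,965 L = 34,970 g as CaCO₃.
Equivalents: 34,970 g ÷ 50 g/eq = 699.3 eq.
Each mole of Na₂CO₃ supplies 2 eq, so 699.3 / 2 = 349.7 mol.
Mass: 349.7 mol × 106 g/mol = 37,060 g.

37.1 kg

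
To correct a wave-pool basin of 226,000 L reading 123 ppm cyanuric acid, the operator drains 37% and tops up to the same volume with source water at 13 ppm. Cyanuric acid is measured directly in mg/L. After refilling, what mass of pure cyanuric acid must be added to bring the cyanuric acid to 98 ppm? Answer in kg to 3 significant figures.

3.55 kg

After draining 37% and refilling: 123 × 0.63 + 13 × 0.37 = 82.3 ppm.
Deficit to target: 98 − 82.3 = 15.7 mg/L.
Mass: 15.7 mg/L × 226,000 L = 3548 g cyanuric acid.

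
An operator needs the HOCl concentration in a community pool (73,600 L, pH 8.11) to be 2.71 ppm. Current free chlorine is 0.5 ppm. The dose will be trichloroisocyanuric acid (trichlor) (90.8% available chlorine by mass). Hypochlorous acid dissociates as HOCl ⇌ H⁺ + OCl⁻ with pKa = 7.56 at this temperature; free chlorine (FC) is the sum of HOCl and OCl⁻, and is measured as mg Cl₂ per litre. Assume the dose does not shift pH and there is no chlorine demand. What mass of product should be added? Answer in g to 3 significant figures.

959 g

[OCl⁻]/[HOCl] = 10^(pH − pKa) = 10^(8.11 − 7.56) = 3.548; fraction as HOCl = 1/(1 + 3.548) = 0.2199.
Free chlorine required for 2.71 ppm HOCl: 2.71 / 0.2199 = 12.33 ppm.
FC to add: 12.33 − 0.5 = 11.83 mg/L as Cl₂.
Cl₂ equivalent: 11.83 mg/L × 73,600 L = 870.4 g.
Product at 90.8% available Cl: 870.4 / 0.908 = 958.5 g.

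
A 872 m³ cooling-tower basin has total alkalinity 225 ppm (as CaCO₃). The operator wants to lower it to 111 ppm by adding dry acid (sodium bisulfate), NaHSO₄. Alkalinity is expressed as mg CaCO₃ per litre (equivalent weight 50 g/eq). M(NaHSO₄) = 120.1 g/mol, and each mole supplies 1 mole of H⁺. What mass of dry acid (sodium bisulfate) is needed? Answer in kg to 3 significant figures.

Volume: 872 m³ = 872,000 L.
Alkalinity to neutralize: (225 − 111) = 114 mg/L as CaCO₃ × 872,000 L = 99,410 g as CaCO₃.
Equivalents of H⁺ required: 99,410 ÷ 50 g/eq = 1988 eq = 1988 mol NaHSO₄.
Mass of NaHSO₄: 1988 × 120.1 = 238,800 g.

239 kg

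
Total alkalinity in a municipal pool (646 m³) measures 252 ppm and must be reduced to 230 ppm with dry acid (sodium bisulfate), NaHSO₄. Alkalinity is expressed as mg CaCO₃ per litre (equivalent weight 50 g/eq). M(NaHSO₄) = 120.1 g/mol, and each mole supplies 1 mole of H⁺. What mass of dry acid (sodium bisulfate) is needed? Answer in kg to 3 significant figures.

Volume: 646 m³ = 646,000 L.
Alkalinity to neutralize: (252 − 230) = 22 mg/L as CaCO₃ × 646,000 L = 14,210 g as CaCO₃.
Equivalents of H⁺ required: 14,210 ÷ 50 g/eq = 284.2 eq = 284.2 mol NaHSO₄.
Mass of NaHSO₄: 284.2 × 120.1 = 34,140 g.

34.1 kg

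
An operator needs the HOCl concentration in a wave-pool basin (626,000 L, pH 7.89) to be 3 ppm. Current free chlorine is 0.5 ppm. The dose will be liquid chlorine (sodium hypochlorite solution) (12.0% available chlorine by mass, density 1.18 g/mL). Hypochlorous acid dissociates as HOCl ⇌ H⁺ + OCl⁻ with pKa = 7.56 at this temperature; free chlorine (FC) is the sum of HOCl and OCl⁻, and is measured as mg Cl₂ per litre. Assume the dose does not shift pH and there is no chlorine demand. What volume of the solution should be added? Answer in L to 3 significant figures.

[OCl⁻]/[HOCl] = 10^(pH − pKa) = 10^(7.89 − 7.56) = 2.138; fraction as HOCl = 1/(1 + 2.138) = 0.3187.
Free chlorine required for 3 ppm HOCl: 3 / 0.3187 = 9.414 ppm.
FC to add: 9.414 − 0.5 = 8.914 mg/L as Cl₂.
Cl₂ equivalent: 8.914 mg/L × 626,000 L = 5580 g.
Product at 12.0% available Cl: 5580 / 0.12 = 46,500 g.
Volume: 46,500 g ÷ 1.18 g/mL = 39,410 mL.

39.4 L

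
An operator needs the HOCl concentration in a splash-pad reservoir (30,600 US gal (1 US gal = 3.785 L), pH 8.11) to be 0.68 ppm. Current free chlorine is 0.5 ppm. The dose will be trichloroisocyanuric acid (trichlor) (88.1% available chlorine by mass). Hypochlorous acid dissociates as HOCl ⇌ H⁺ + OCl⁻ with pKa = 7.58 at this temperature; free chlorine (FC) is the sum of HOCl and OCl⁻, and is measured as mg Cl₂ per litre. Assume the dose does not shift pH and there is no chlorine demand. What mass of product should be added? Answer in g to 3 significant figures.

Volume: 30,600 US gal × 3.785 L/gal = 115,821 L.
[OCl⁻]/[HOCl] = 10^(pH − pKa) = 10^(8.11 − 7.58) = 3.388; fraction as HOCl = 1/(1 + 3.388) = 0.2279.
Free chlorine required for 0.68 ppm HOCl: 0.68 / 0.2279 = 2.984 ppm.
FC to add: 2.984 − 0.5 = 2.484 mg/L as Cl₂.
Cl₂ equivalent: 2.484 mg/L × 115,821 L = 287.7 g.
Product at 88.1% available Cl: 287.7 / 0.881 = 326.6 g.

327 g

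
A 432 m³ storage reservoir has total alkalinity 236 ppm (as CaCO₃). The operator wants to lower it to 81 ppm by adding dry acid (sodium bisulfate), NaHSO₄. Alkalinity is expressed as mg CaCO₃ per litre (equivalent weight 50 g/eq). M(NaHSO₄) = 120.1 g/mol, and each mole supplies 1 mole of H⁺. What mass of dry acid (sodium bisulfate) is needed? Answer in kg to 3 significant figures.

161 kg

Volume: 432 m³ = 432,000 L.
Alkalinity to neutralize: (236 − 81) = 155 mg/L as CaCO₃ × 432,000 L = 66,960 g as CaCO₃.
Equivalents of H⁺ required: 66,960 ÷ 50 g/eq = 1339 eq = 1339 mol NaHSO₄.
Mass of NaHSO₄: 1339 × 120.1 = 160,800 g.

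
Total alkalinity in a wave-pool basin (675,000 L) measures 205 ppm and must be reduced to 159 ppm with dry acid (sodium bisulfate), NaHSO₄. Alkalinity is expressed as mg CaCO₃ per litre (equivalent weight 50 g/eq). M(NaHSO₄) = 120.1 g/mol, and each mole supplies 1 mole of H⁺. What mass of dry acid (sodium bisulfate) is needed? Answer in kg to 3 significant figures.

Alkalinity to neutralize: (205 − 159) = 46 mg/L as CaCO₃ × 675,000 L = 31,050 g as CaCO₃.
Equivalents of H⁺ required: 31,050 ÷ 50 g/eq = 621 eq = 621 mol NaHSO₄.
Mass of NaHSO₄: 621 × 120.1 = 74,580 g.

74.6 kg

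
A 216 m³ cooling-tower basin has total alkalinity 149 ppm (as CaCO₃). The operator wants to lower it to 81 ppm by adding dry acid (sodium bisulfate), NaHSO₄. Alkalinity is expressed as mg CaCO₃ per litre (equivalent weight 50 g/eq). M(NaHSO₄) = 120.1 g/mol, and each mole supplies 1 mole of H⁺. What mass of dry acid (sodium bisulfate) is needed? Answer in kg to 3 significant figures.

35.3 kg

Volume: 216 m³ = 216,000 L.
Alkalinity to neutralize: (149 − 81) = 68 mg/L as CaCO₃ × 216,000 L = 14,690 g as CaCO₃.
Equivalents of H⁺ required: 14,690 ÷ 50 g/eq = 293.8 eq = 293.8 mol NaHSO₄.
Mass of NaHSO₄: 293.8 × 120.1 = 35,280 g.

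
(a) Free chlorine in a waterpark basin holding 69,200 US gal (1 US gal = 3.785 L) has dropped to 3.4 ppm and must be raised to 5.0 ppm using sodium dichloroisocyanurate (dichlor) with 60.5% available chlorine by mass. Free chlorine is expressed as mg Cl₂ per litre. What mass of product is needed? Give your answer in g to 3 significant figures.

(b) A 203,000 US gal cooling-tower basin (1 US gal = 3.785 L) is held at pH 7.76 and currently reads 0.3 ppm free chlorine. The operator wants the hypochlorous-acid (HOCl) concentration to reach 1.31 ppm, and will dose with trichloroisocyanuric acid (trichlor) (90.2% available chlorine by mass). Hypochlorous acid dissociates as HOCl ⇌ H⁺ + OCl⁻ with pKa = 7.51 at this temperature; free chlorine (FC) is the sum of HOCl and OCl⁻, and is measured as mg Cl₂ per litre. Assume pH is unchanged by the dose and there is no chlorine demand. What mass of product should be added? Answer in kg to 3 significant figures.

(a) 693 g; (b) 2.84 kg

(a) Volume: 69,200 US gal × 3.785 L/gal = 261,922 L.
(a) Chlorine deficit: 5.0 − 3.4 = 1.6 ppm = 1.6 mg/L as Cl₂.
(a) Cl₂ equivalent needed: 1.6 mg/L × 261,922 L = 419,100 mg = 419.1 g.
(a) Product at 60.5% available chlorine: 419.1 / 0.605 = 692.7 g.

(b) Volume: 203,000 US gal × 3.785 L/gal = 768,355 L.
(b) [OCl⁻]/[HOCl] = 10^(pH − pKa) = 10^(7.76 − 7.51) = 1.778; fraction as HOCl = 1/(1 + 1.778) = 0.3599.
(b) Free chlorine required for 1.31 ppm HOCl: 1.31 / 0.3599 = 3.64 ppm.
(b) FC to add: 3.64 − 0.3 = 3.34 mg/L as Cl₂.
(b) Cl₂ equivalent: 3.34 mg/L × 768,355 L = 2566 g.
(b) Product at 90.2% available Cl: 2566 / 0.902 = 2845 g.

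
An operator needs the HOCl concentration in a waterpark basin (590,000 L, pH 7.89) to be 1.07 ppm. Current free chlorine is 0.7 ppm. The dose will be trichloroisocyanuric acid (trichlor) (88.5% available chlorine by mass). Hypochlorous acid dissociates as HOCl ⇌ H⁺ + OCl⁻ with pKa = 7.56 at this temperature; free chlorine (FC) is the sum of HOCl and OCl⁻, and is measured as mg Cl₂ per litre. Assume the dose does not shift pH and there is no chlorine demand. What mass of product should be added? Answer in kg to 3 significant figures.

1.77 kg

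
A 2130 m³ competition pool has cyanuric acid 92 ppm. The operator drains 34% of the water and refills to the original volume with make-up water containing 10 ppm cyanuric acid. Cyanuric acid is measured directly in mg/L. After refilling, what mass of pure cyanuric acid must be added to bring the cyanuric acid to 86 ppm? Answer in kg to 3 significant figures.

Volume: 2130 m³ = 2,130,000 L.
After draining 34% and refilling: 92 × 0.66 + 10 × 0.34 = 64.12 ppm.
Deficit to target: 86 − 64.12 = 21.88 mg/L.
Mass: 21.88 mg/L × 2,130,000 L = 46,600 g cyanuric acid.

46.6 kg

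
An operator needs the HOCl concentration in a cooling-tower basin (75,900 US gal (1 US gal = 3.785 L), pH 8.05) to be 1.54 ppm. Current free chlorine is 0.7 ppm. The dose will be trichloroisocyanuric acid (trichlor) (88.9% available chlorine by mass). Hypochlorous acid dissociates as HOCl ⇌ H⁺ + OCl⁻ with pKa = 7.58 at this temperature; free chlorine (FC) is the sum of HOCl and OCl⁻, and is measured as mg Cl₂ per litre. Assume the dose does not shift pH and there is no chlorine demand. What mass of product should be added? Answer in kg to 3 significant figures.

1.74 kg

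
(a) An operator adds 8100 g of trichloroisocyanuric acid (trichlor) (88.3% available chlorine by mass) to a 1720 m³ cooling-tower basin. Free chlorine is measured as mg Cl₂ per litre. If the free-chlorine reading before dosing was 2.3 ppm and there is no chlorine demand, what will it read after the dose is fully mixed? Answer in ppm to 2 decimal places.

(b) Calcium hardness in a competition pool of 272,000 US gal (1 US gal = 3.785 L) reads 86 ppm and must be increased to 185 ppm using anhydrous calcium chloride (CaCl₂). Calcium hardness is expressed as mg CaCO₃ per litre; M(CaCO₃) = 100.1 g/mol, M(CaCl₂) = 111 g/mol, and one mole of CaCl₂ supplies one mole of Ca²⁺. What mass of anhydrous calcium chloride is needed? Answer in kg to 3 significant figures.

(a) Volume: 1720 m³ = 1,720,000 L.
(a) Available chlorine delivered: 8100 g × 0.883 = 7152 g as Cl₂.
(a) Concentration rise: 7152 g / 1,720,000 L = 4.158 mg/L = 4.16 ppm.
(a) Final FC: 2.3 + 4.16 = 6.46 ppm.

(b) Volume: 272,000 US gal × 3.785 L/gal = 1,029,520 L.
(b) Hardness to add: (185 − 86) = 99 mg/L as CaCO₃ × 1,029,520 L = 101,900 g as CaCO₃.
(b) Moles of Ca²⁺ (1 mol Ca²⁺ ≡ 1 mol CaCO₃): 101,900 / 100.1 g/mol = 1018 mol.
(b) Mass of CaCl₂: 1018 × 111 = 113,000 g.

(a) 6.46 ppm; (b) 113 kg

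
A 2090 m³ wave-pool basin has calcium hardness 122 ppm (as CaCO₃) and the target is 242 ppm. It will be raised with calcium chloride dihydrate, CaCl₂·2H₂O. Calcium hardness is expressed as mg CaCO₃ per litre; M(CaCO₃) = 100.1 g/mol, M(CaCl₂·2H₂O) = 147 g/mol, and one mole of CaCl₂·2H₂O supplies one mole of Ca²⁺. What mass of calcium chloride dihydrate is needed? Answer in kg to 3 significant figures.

Volume: 2090 m³ = 2,090,000 L.
Hardness to add: (242 − 122) = 120 mg/L as CaCO₃ × 2,090,000 L = 250,800 g as CaCO₃.
Moles of Ca²⁺ (1 mol Ca²⁺ ≡ 1 mol CaCO₃): 250,800 / 100.1 g/mol = 2505 mol.
Mass of CaCl₂·2H₂O: 2505 × 147 = 368,300 g.

368 kg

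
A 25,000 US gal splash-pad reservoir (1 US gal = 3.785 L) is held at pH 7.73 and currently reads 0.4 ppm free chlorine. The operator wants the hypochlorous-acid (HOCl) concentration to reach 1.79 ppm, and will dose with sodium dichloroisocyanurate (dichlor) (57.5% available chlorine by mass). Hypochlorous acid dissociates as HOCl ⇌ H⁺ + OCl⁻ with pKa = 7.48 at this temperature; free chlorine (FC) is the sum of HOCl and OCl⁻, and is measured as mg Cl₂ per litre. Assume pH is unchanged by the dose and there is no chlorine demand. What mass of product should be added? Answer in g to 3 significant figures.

Volume: 25,000 US gal × 3.785 L/gal = 94,625 L.
[OCl⁻]/[HOCl] = 10^(pH − pKa) = 10^(7.73 − 7.48) = 1.778; fraction as HOCl = 1/(1 + 1.778) = 0.3599.
Free chlorine required for 1.79 ppm HOCl: 1.79 / 0.3599 = 4.973 ppm.
FC to add: 4.973 − 0.4 = 4.573 mg/L as Cl₂.
Cl₂ equivalent: 4.573 mg/L × 94,625 L = 432.7 g.
Product at 57.5% available Cl: 432.7 / 0.575 = 752.6 g.

753 g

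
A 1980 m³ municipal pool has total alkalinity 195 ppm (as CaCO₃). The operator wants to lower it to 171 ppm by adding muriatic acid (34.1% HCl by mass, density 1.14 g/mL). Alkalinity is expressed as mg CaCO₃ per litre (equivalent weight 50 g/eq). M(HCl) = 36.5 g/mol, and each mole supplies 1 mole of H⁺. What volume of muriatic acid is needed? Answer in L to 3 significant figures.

Volume: 1980 m³ = 1,980,000 L.
Alkalinity to neutralize: (195 − 171) = 24 mg/L as CaCO₃ × 1,980,000 L = 47,520 g as CaCO₃.
Equivalents of H⁺ required: 47,520 ÷ 50 g/eq = 950.4 eq = 950.4 mol HCl.
Mass of HCl: 950.4 × 36.5 = 34,690 g.
Mass of 34.1% solution: 34,690 / 0.341 = 101,700 g.
Volume: 101,700 g ÷ 1.14 g/mL = 89,240 mL.

89.2 L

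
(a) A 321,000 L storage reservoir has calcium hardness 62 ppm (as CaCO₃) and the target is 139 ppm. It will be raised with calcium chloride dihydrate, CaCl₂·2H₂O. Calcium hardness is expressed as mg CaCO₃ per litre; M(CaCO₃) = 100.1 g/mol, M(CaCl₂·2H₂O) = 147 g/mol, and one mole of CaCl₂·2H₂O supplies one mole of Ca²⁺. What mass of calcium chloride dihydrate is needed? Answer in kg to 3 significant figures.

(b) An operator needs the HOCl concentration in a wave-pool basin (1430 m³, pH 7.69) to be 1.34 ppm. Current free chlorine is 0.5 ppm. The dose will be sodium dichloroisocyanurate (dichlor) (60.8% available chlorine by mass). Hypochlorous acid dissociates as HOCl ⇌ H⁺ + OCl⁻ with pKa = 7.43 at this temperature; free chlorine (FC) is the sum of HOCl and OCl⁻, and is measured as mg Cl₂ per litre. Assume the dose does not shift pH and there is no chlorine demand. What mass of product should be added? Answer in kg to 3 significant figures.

(a) 36.3 kg; (b) 7.71 kg

(a) Hardness to add: (139 − 62) = 77 mg/L as CaCO₃ × 321,000 L = 24,720 g as CaCO₃.
(a) Moles of Ca²⁺ (1 mol Ca²⁺ ≡ 1 mol CaCO₃): 24,720 / 100.1 g/mol = 246.9 mol.
(a) Mass of CaCl₂·2H₂O: 246.9 × 147 = 36,300 g.

(b) Volume: 1430 m³ = 1,430,000 L.
(b) [OCl⁻]/[HOCl] = 10^(pH − pKa) = 10^(7.69 − 7.43) = 1.82; fraction as HOCl = 1/(1 + 1.82) = 0.3546.
(b) Free chlorine required for 1.34 ppm HOCl: 1.34 / 0.3546 = 3.778 ppm.
(b) FC to add: 3.778 − 0.5 = 3.278 mg/L as Cl₂.
(b) Cl₂ equivalent: 3.278 mg/L × 1,430,000 L = 4688 g.
(b) Product at 60.8% available Cl: 4688 / 0.608 = 7711 g.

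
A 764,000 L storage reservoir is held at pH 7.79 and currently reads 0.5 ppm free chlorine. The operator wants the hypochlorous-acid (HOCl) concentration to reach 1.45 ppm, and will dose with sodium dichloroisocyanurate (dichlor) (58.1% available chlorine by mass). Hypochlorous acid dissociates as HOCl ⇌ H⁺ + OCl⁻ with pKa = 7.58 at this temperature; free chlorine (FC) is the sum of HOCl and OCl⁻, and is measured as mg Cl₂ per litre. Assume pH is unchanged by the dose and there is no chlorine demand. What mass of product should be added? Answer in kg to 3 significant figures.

4.34 kg

[OCl⁻]/[HOCl] = 10^(pH − pKa) = 10^(7.79 − 7.58) = 1.622; fraction as HOCl = 1/(1 + 1.622) = 0.3814.
Free chlorine required for 1.45 ppm HOCl: 1.45 / 0.3814 = 3.802 ppm.
FC to add: 3.802 − 0.5 = 3.302 mg/L as Cl₂.
Cl₂ equivalent: 3.302 mg/L × 764,000 L = 2522 g.
Product at 58.1% available Cl: 2522 / 0.581 = 4342 g.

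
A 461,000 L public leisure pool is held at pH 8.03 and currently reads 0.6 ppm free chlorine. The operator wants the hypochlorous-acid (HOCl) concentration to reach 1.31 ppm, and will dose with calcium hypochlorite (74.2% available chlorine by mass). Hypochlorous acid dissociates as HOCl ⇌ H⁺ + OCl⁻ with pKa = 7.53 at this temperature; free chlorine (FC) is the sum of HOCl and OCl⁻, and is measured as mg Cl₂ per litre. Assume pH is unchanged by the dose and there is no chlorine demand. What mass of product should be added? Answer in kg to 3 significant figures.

[OCl⁻]/[HOCl] = 10^(pH − pKa) = 10^(8.03 − 7.53) = 3.162; fraction as HOCl = 1/(1 + 3.162) = 0.2403.
Free chlorine required for 1.31 ppm HOCl: 1.31 / 0.2403 = 5.453 ppm.
FC to add: 5.453 − 0.6 = 4.853 mg/L as Cl₂.
Cl₂ equivalent: 4.853 mg/L × 461,000 L = 2237 g.
Product at 74.2% available Cl: 2237 / 0.742 = 3015 g.

3.01 kg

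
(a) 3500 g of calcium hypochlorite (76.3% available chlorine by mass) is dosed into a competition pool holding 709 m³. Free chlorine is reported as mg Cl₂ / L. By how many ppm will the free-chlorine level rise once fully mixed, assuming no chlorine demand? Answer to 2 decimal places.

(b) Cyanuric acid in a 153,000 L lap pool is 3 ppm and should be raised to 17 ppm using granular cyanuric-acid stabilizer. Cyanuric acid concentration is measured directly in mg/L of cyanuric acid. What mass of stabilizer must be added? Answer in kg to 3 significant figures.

(a) Volume: 709 m³ = 709,000 L.
(a) Available chlorine delivered: 3500 g × 0.763 = 2670 g as Cl₂.
(a) Concentration rise: 2670 g / 709,000 L = 3.767 mg/L = 3.77 ppm.

(b) CYA to add: (17 − 3) = 14 mg/L × 153,000 L = 2142 g cyanuric acid.

(a) 3.77 ppm; (b) 2.14 kg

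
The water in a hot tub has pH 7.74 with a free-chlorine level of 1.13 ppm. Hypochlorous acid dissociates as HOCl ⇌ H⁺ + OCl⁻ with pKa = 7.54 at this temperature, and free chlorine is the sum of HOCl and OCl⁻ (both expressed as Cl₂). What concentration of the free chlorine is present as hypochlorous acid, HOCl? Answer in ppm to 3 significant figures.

[OCl⁻]/[HOCl] = 10^(pH − pKa) = 10^(7.74 − 7.54) = 10^0.20 = 1.585.
Fraction as HOCl = 1 / (1 + 1.585) = 0.3869.
HOCl = 0.3869 × 1.13 ppm = 0.4372 ppm.

0.437 ppm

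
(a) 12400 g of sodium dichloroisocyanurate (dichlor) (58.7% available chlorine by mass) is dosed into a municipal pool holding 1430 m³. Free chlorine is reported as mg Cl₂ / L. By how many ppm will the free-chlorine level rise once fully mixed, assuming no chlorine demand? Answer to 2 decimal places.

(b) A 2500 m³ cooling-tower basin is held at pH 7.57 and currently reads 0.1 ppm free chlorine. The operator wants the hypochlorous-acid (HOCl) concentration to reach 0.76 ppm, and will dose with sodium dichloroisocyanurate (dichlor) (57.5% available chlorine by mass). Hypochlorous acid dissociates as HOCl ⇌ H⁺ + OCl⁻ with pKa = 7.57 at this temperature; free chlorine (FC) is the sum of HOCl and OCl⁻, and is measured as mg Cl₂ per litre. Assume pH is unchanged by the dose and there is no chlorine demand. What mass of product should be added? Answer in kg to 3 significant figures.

(a) Volume: 1430 m³ = 1,430,000 L.
(a) Available chlorine delivered: 12,400 g × 0.587 = 7279 g as Cl₂.
(a) Concentration rise: 7279 g / 1,430,000 L = 5.09 mg/L = 5.09 ppm.

(b) Volume: 2500 m³ = 2,500,000 L.
(b) [OCl⁻]/[HOCl] = 10^(pH − pKa) = 10^(7.57 − 7.57) = 1; fraction as HOCl = 1/(1 + 1) = 0.5.
(b) Free chlorine required for 0.76 ppm HOCl: 0.76 / 0.5 = 1.52 ppm.
(b) FC to add: 1.52 − 0.1 = 1.42 mg/L as Cl₂.
(b) Cl₂ equivalent: 1.42 mg/L × 2,500,000 L = 3550 g.
(b) Product at 57.5% available Cl: 3550 / 0.575 = 6174 g.

(a) 5.09 ppm; (b) 6.17 kg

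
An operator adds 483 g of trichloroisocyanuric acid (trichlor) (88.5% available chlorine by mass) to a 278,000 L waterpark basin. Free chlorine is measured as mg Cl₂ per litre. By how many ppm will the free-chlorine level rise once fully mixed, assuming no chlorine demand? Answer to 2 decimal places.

Available chlorine delivered: 483 g × 0.885 = 427.5 g as Cl₂.
Concentration rise: 427.5 g / 278,000 L = 1.538 mg/L = 1.54 ppm.

1.54 ppm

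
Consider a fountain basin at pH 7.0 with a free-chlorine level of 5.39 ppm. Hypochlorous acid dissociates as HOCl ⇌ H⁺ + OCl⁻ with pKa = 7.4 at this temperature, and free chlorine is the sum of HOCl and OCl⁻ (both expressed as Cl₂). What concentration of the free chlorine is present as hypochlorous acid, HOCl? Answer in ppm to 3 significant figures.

3.86 ppm

[OCl⁻]/[HOCl] = 10^(pH − pKa) = 10^(7.0 − 7.4) = 10^-0.40 = 0.3981.
Fraction as HOCl = 1 / (1 + 0.3981) = 0.7153.
HOCl = 0.7153 × 5.39 ppm = 3.855 ppm.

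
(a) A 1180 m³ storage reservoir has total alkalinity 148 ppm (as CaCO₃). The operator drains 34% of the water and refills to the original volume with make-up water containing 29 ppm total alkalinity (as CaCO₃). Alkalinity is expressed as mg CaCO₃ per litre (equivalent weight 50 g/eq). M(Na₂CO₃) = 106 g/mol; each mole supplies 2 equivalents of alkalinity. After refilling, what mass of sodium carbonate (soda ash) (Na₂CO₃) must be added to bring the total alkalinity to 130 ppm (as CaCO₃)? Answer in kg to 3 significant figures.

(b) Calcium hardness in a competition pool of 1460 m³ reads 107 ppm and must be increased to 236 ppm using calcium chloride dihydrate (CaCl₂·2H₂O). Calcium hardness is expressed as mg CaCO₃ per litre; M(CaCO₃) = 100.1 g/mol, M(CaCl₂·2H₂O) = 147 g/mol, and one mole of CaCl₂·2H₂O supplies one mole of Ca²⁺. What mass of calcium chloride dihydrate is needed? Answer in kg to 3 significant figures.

(a) 28.1 kg; (b) 277 kg

(a) Volume: 1180 m³ = 1,180,000 L.
(a) After draining 34% and refilling: 148 × 0.66 + 29 × 0.34 = 107.54 ppm.
(a) Deficit to target: 130 − 107.54 = 22.46 mg/L.
(a) As CaCO₃: 22.46 mg/L × 1,180,000 L = 26,500 g; ÷ 50 g/eq ÷ 2 = 265 mol Na₂CO₃.
(a) Mass: 265 × 106 = 28,090 g.

(b) Volume: 1460 m³ = 1,460,000 L.
(b) Hardness to add: (236 − 107) = 129 mg/L as CaCO₃ × 1,460,000 L = 188,300 g as CaCO₃.
(b) Moles of Ca²⁺ (1 mol Ca²⁺ ≡ 1 mol CaCO₃): 188,300 / 100.1 g/mol = 1882 mol.
(b) Mass of CaCl₂·2H₂O: 1882 × 147 = 276,600 g.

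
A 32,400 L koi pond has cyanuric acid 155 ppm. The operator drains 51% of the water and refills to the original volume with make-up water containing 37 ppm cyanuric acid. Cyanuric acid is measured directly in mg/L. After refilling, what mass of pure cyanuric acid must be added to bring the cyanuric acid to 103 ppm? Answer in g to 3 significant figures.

265 g

After draining 51% and refilling: 155 × 0.49 + 37 × 0.51 = 94.82 ppm.
Deficit to target: 103 − 94.82 = 8.18 mg/L.
Mass: 8.18 mg/L × 32,400 L = 265 g cyanuric acid.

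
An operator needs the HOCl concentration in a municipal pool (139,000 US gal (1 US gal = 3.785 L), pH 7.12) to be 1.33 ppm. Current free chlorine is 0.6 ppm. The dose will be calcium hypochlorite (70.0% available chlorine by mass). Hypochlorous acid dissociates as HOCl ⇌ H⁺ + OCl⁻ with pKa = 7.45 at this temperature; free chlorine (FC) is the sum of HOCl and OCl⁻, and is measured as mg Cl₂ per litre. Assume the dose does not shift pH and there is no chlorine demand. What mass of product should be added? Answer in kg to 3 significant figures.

1.02 kg

Volume: 139,000 US gal × 3.785 L/gal = 526,115 L.
[OCl⁻]/[HOCl] = 10^(pH − pKa) = 10^(7.12 − 7.45) = 0.4677; fraction as HOCl = 1/(1 + 0.4677) = 0.6813.
Free chlorine required for 1.33 ppm HOCl: 1.33 / 0.6813 = 1.952 ppm.
FC to add: 1.952 − 0.6 = 1.352 mg/L as Cl₂.
Cl₂ equivalent: 1.352 mg/L × 526,115 L = 711.4 g.
Product at 70.0% available Cl: 711.4 / 0.7 = 1016 g.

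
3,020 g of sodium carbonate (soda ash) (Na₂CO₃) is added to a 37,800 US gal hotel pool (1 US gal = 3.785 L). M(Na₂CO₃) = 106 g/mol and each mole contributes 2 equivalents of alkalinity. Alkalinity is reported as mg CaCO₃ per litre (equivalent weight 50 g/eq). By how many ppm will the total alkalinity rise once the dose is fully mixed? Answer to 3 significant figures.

19.9 ppm

Volume: 37,800 US gal × 3.785 L/gal = 143,073 L.
Moles of Na₂CO₃: 3,020 g ÷ 106 g/mol = 28.49 mol → 56.98 eq of alkalinity.
As CaCO₃: 56.98 eq × 50 g/eq = 2849 g.
Rise: 2849 g / 143,073 L × 1000 = 19.91 mg/L.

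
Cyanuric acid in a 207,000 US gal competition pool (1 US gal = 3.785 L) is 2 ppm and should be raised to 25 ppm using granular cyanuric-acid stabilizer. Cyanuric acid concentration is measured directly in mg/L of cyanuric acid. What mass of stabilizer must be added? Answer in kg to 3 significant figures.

Volume: 207,000 US gal × 3.785 L/gal = 783,495 L.
CYA to add: (25 − 2) = 23 mg/L × 783,495 L = 18,020 g cyanuric acid.

18.0 kg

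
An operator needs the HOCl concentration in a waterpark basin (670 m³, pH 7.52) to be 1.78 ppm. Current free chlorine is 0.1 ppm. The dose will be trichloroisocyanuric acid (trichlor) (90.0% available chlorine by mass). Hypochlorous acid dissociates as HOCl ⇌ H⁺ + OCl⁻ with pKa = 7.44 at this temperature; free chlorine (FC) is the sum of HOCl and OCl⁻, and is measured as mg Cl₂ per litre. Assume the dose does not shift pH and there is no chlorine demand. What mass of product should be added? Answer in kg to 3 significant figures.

2.84 kg

Volume: 670 m³ = 670,000 L.
[OCl⁻]/[HOCl] = 10^(pH − pKa) = 10^(7.52 − 7.44) = 1.202; fraction as HOCl = 1/(1 + 1.202) = 0.4541.
Free chlorine required for 1.78 ppm HOCl: 1.78 / 0.4541 = 3.92 ppm.
FC to add: 3.92 − 0.1 = 3.82 mg/L as Cl₂.
Cl₂ equivalent: 3.82 mg/L × 670,000 L = 2559 g.
Product at 90.0% available Cl: 2559 / 0.9 = 2844 g.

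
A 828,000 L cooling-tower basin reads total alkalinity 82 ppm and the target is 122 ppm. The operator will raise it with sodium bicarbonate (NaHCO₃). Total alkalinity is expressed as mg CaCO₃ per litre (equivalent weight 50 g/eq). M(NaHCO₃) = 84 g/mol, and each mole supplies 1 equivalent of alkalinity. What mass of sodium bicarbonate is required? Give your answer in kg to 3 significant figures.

55.6 kg

Alkalinity to add: (122 − 82) = 40 mg/L as CaCO₃ × 828,000 L = 33,120 g as CaCO₃.
Equivalents: 33,120 g ÷ 50 g/eq = 662.4 eq.
NaHCO₃ supplies 1 eq per mole → 662.4 mol.
Mass: 662.4 mol × 84 g/mol = 55,640 g.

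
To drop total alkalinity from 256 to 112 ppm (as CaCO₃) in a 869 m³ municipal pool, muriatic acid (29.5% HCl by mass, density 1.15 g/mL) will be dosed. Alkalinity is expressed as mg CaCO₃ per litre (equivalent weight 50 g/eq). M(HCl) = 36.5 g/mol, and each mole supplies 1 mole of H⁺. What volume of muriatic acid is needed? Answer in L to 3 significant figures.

Volume: 869 m³ = 869,000 L.
Alkalinity to neutralize: (256 − 112) = 144 mg/L as CaCO₃ × 869,000 L = 125,100 g as CaCO₃.
Equivalents of H⁺ required: 125,100 ÷ 50 g/eq = 2503 eq = 2503 mol HCl.
Mass of HCl: 2503 × 36.5 = 91,350 g.
Mass of 29.5% solution: 91,350 / 0.295 = 309,700 g.
Volume: 309,700 g ÷ 1.15 g/mL = 269,300 mL.

269 L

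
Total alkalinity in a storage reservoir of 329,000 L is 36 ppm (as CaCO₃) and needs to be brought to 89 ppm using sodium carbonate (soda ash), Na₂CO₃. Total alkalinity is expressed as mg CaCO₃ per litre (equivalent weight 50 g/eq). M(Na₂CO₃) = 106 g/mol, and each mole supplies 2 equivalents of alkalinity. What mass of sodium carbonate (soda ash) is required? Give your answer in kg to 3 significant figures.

18.5 kg

Alkalinity to add: (89 − 36) = 53 mg/L as CaCO₃ × 329,000 L = 17,440 g as CaCO₃.
Equivalents: 17,440 g ÷ 50 g/eq = 348.7 eq.
Each mole of Na₂CO₃ supplies 2 eq, so 348.7 / 2 = 174.4 mol.
Mass: 174.4 mol × 106 g/mol = 18,480 g.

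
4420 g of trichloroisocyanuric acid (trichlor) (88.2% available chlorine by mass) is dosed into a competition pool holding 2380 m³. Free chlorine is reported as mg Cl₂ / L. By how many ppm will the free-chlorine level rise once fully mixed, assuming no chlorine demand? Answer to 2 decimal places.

Volume: 2380 m³ = 2,380,000 L.
Available chlorine delivered: 4420 g × 0.882 = 3898 g as Cl₂.
Concentration rise: 3898 g / 2,380,000 L = 1.638 mg/L = 1.64 ppm.

1.64 ppm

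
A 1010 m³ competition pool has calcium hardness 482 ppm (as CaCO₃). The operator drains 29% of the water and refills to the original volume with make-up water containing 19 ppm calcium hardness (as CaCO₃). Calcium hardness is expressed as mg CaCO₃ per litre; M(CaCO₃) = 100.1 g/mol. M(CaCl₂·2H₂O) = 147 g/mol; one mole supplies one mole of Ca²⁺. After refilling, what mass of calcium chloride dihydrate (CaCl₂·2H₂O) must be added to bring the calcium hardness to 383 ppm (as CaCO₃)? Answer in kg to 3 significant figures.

52.3 kg

Volume: 1010 m³ = 1,010,000 L.
After draining 29% and refilling: 482 × 0.71 + 19 × 0.29 = 347.73 ppm.
Deficit to target: 383 − 347.73 = 35.27 mg/L.
As CaCO₃: 35.27 mg/L × 1,010,000 L = 35,620 g; ÷ 100.1 = 355.9 mol Ca²⁺.
Mass: 355.9 × 147 = 52,310 g.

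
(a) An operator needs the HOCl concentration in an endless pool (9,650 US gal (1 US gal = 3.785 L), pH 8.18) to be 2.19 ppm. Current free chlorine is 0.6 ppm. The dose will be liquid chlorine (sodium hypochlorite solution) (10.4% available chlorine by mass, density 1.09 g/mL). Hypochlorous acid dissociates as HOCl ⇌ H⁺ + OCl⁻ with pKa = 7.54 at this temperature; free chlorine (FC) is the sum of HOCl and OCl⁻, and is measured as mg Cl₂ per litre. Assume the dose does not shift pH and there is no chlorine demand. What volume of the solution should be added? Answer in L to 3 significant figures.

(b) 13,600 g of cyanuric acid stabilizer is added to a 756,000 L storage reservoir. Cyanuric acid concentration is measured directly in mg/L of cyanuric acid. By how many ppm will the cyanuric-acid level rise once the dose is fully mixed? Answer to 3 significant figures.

(a) 3.59 L; (b) 18.0 ppm

(a) Volume: 9,650 US gal × 3.785 L/gal = 36,525 L.
(a) [OCl⁻]/[HOCl] = 10^(pH − pKa) = 10^(8.18 − 7.54) = 4.365; fraction as HOCl = 1/(1 + 4.365) = 0.1864.
(a) Free chlorine required for 2.19 ppm HOCl: 2.19 / 0.1864 = 11.75 ppm.
(a) FC to add: 11.75 − 0.6 = 11.15 mg/L as Cl₂.
(a) Cl₂ equivalent: 11.15 mg/L × 36,525 L = 407.2 g.
(a) Product at 10.4% available Cl: 407.2 / 0.104 = 3916 g.
(a) Volume: 3916 g ÷ 1.09 g/mL = 3592 mL.

(b) Rise: 13,600 g / 756,000 L × 1000 = 17.99 mg/L.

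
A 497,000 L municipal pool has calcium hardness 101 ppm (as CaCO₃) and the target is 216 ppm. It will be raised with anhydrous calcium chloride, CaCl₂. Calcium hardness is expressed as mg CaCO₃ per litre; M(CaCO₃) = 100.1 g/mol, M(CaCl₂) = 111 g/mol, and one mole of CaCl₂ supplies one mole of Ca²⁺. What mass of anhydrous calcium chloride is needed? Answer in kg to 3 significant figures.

63.4 kg

Hardness to add: (216 − 101) = 115 mg/L as CaCO₃ × 497,000 L = 57,160 g as CaCO₃.
Moles of Ca²⁺ (1 mol Ca²⁺ ≡ 1 mol CaCO₃): 57,160 / 100.1 g/mol = 571 mol.
Mass of CaCl₂: 571 × 111 = 63,380 g.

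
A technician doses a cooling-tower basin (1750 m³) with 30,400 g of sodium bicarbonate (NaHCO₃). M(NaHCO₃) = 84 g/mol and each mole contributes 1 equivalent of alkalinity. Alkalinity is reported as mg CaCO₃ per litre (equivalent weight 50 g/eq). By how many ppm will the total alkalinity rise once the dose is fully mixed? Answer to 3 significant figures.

10.3 ppm

Volume: 1750 m³ = 1,750,000 L.
Moles of NaHCO₃: 30,400 g ÷ 84 g/mol = 361.9 mol → 361.9 eq of alkalinity.
As CaCO₃: 361.9 eq × 50 g/eq = 18,100 g.
Rise: 18,100 g / 1,750,000 L × 1000 = 10.34 mg/L.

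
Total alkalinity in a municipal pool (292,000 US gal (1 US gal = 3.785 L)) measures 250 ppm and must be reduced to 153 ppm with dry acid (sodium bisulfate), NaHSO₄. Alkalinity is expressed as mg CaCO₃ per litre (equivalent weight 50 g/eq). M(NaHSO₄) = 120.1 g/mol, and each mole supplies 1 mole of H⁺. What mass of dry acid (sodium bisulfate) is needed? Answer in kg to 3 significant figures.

Volume: 292,000 US gal × 3.785 L/gal = 1,105,220 L.
Alkalinity to neutralize: (250 − 153) = 97 mg/L as CaCO₃ × 1,105,220 L = 107,200 g as CaCO₃.
Equivalents of H⁺ required: 107,200 ÷ 50 g/eq = 2144 eq = 2144 mol NaHSO₄.
Mass of NaHSO₄: 2144 × 120.1 = 257,500 g.

258 kg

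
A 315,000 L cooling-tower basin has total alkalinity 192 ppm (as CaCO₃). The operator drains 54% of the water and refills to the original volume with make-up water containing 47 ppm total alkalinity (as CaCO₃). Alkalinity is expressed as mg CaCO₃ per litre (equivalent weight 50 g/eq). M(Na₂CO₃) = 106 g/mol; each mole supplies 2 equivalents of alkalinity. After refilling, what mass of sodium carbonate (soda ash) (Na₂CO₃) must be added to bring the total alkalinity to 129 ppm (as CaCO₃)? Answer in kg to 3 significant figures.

5.11 kg

After draining 54% and refilling: 192 × 0.46 + 47 × 0.54 = 113.7 ppm.
Deficit to target: 129 − 113.7 = 15.3 mg/L.
As CaCO₃: 15.3 mg/L × 315,000 L = 4820 g; ÷ 50 g/eq ÷ 2 = 48.2 mol Na₂CO₃.
Mass: 48.2 × 106 = 5109 g.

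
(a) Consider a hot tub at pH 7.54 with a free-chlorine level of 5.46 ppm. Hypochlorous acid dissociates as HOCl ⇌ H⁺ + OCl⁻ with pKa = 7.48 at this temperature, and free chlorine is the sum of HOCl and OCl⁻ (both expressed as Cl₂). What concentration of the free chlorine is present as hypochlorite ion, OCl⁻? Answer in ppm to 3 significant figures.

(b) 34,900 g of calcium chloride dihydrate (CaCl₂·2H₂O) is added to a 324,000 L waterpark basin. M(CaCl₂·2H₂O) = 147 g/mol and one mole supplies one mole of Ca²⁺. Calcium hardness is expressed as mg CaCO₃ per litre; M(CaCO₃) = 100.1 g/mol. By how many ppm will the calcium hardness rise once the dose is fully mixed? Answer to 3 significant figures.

(a) [OCl⁻]/[HOCl] = 10^(pH − pKa) = 10^(7.54 − 7.48) = 10^0.06 = 1.148.
(a) Fraction as HOCl = 1 / (1 + 1.148) = 0.4655.
(a) OCl⁻ = (1 − 0.4655) × 5.46 ppm = 2.918 ppm.

(b) Moles of Ca²⁺: 34,900 g ÷ 147 g/mol = 237.4 mol.
(b) As CaCO₃: 237.4 mol × 100.1 g/mol = 23,770 g.
(b) Rise: 23,770 g / 324,000 L × 1000 = 73.35 mg/L.

(a) 2.92 ppm; (b) 73.3 ppm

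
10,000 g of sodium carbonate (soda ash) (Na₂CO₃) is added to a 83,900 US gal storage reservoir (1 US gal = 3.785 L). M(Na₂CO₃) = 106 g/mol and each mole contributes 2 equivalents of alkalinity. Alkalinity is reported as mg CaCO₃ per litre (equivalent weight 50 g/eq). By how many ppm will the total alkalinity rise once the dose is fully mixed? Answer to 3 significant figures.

29.7 ppm

Volume: 83,900 US gal × 3.785 L/gal = 317,562 L.
Moles of Na₂CO₃: 10,000 g ÷ 106 g/mol = 94.34 mol → 188.7 eq of alkalinity.
As CaCO₃: 188.7 eq × 50 g/eq = 9434 g.
Rise: 9434 g / 317,562 L × 1000 = 29.71 mg/L.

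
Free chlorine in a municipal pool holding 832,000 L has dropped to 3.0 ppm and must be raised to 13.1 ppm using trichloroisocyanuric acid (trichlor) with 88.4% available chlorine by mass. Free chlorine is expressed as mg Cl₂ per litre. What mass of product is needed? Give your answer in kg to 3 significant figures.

9.51 kg

Chlorine deficit: 13.1 − 3.0 = 10.1 ppm = 10.1 mg/L as Cl₂.
Cl₂ equivalent needed: 10.1 mg/L × 832,000 L = 8,403,000 mg = 8403 g.
Product at 88.4% available chlorine: 8403 / 0.884 = 9506 g.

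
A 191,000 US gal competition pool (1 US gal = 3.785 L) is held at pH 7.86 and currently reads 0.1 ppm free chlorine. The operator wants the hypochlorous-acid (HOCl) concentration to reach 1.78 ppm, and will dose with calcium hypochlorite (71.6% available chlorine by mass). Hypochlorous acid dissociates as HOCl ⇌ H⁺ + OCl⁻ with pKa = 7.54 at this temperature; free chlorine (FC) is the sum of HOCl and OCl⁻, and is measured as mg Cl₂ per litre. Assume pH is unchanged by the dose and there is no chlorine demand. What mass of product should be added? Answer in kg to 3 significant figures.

5.45 kg

Volume: 191,000 US gal × 3.785 L/gal = 722,935 L.
[OCl⁻]/[HOCl] = 10^(pH − pKa) = 10^(7.86 − 7.54) = 2.089; fraction as HOCl = 1/(1 + 2.089) = 0.3237.
Free chlorine required for 1.78 ppm HOCl: 1.78 / 0.3237 = 5.499 ppm.
FC to add: 5.499 − 0.1 = 5.399 mg/L as Cl₂.
Cl₂ equivalent: 5.399 mg/L × 722,935 L = 3903 g.
Product at 71.6% available Cl: 3903 / 0.716 = 5451 g.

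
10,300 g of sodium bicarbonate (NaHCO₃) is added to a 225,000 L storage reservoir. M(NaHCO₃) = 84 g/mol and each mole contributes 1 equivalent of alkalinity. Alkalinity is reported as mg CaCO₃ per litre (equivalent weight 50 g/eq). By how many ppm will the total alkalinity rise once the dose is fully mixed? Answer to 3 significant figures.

Moles of NaHCO₃: 10,300 g ÷ 84 g/mol = 122.6 mol → 122.6 eq of alkalinity.
As CaCO₃: 122.6 eq × 50 g/eq = 6131 g.
Rise: 6131 g / 225,000 L × 1000 = 27.25 mg/L.

27.2 ppm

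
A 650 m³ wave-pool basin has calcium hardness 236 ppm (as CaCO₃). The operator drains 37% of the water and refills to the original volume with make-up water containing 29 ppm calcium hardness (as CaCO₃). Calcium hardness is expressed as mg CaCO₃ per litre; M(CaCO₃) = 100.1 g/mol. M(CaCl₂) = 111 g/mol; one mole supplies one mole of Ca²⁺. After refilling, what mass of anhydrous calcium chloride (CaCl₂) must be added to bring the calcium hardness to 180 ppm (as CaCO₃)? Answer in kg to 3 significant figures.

Volume: 650 m³ = 650,000 L.
After draining 37% and refilling: 236 × 0.63 + 29 × 0.37 = 159.41 ppm.
Deficit to target: 180 − 159.41 = 20.59 mg/L.
As CaCO₃: 20.59 mg/L × 650,000 L = 13,380 g; ÷ 100.1 = 133.7 mol Ca²⁺.
Mass: 133.7 × 111 = 14,840 g.

14.8 kg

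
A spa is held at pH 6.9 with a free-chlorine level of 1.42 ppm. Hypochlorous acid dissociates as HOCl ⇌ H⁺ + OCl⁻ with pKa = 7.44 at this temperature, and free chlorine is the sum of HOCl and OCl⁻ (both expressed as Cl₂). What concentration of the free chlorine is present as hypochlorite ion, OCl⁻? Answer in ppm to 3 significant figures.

[OCl⁻]/[HOCl] = 10^(pH − pKa) = 10^(6.9 − 7.44) = 10^-0.54 = 0.2884.
Fraction as HOCl = 1 / (1 + 0.2884) = 0.7762.
OCl⁻ = (1 − 0.7762) × 1.42 ppm = 0.3179 ppm.

0.318 ppm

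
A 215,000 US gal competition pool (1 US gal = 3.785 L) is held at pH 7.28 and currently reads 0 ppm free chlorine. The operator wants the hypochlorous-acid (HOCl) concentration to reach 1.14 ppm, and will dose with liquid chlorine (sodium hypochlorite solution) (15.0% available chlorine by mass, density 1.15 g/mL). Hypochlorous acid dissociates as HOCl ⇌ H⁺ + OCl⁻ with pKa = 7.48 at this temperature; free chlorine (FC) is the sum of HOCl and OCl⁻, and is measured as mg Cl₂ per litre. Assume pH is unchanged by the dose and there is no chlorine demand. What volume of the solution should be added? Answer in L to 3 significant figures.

8.77 L

Volume: 215,000 US gal × 3.785 L/gal = 813,775 L.
[OCl⁻]/[HOCl] = 10^(pH − pKa) = 10^(7.28 − 7.48) = 0.631; fraction as HOCl = 1/(1 + 0.631) = 0.6131.
Free chlorine required for 1.14 ppm HOCl: 1.14 / 0.6131 = 1.859 ppm.
FC to add: 1.859 − 0 = 1.859 mg/L as Cl₂.
Cl₂ equivalent: 1.859 mg/L × 813,775 L = 1513 g.
Product at 15.0% available Cl: 1513 / 0.15 = 10,090 g.
Volume: 10,090 g ÷ 1.15 g/mL = 8771 mL.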